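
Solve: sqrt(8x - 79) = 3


Square both sides: 8x - 79 = 3^2 = 9
8x = 9 + 79 = 88
x = 11
Check: sqrt(8*11 - 79) = sqrt(9) = 3 ✓

x = 11


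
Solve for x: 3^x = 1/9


Express both sides with the same base.
1/9 = 3^(-2)
Since the bases match: x = -2

x = -2


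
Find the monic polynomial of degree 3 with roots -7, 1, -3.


A monic polynomial with roots -7, 1, -3 is:
p(x) = (x + 7)(x - 1)(x + 3)
After multiplying by (x + 7): x + 7
After multiplying by (x - 1): x^2 + 6x - 7
After multiplying by (x + 3): x^3 + 9x^2 + 11x - 21

x^3 + 9x^2 + 11x - 21


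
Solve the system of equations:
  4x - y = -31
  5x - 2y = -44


Using Cramer's rule:
Determinant D = (4)(-2) - (5)(-1) = -8 + 5 = -3
Dx = (-31)(-2) - (-44)(-1) = 62 - 44 = 18
Dy = (4)(-44) - (5)(-31) = -176 + 155 = -21
x = Dx/D = 18/-3 = -6
y = Dy/D = -21/-3 = 7

x = -6, y = 7


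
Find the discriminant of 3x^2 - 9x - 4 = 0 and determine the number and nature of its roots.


For ax^2 + bx + c = 0, discriminant D = b^2 - 4ac
Here a = 3, b = -9, c = -4
D = (-9)^2 - 4(3)(-4) = 81 + 48 = 129

D = 129 > 0 but not a perfect square
The equation has 2 distinct real irrational roots.

Discriminant = 129, 2 distinct real irrational roots


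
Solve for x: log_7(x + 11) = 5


Convert to exponential form: x + 11 = 7^5 = 16807
x = 16807 - 11 = 16796
Check: log_7(16796 + 11) = log_7(16807) = log_7(16807) = 5 ✓

x = 16796


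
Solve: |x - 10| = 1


An absolute value equation |expr| = 1 gives two cases:
Case 1: x - 10 = 1
  x = 11, so x = 11
Case 2: x - 10 = -1
  x = 9, so x = 9

x = 9, x = 11


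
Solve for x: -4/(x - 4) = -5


Multiply both sides by (x - 4): -4 = -5(x - 4)
Distribute: -4 = -5x + 20
-5x = -4 - 20 = -24
x = 24/5

x = 24/5


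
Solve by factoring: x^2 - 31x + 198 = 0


We need two numbers that multiply to 198 and add to -31.
Those numbers are -9 and -22 (since (-9) * (-22) = 198 and (-9) + (-22) = -31).
So x^2 - 31x + 198 = (x - 9)(x - 22) = 0
Setting each factor to zero: x = 9 or x = 22

x = 9, x = 22


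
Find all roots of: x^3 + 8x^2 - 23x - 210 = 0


Let p(x) = x^3 + 8x^2 - 23x - 210. By the rational root theorem (leading coefficient 1), any rational root is an integer divisor of 210: try ±1, ±2, ... in turn.
Test x = 1: value = -224 ≠ 0.
Test x = -1: value = -180 ≠ 0.
Test x = 2: value = -216 ≠ 0.
Test x = -2: value = -140 ≠ 0.
Test x = 3: value = -180 ≠ 0.
Test x = -3: value = -96 ≠ 0.
Test x = 5: value = 0 ✓, so (x - 5) is a factor.
Synthetic division by (x - 5): bring down 1; 1(5) + 8 = 13; 13(5) - 23 = 42; 42(5) - 210 = 0 → quotient x^2 + 13x + 42, remainder 0.
Solve the quadratic x^2 + 13x + 42 = 0: discriminant = 13^2 - 4(1)(42) = 169 - 168 = 1.
sqrt(1) = 1, so x = (-13 ± 1)/2: x = -6 or x = -7.
Collecting all roots found:

x = -7, x = -6, x = 5


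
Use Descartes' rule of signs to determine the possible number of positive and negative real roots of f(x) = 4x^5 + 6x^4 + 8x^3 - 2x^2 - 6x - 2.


Descartes' rule of signs:

For positive roots, count sign changes in f(x) = 4x^5 + 6x^4 + 8x^3 - 2x^2 - 6x - 2:
Signs of coefficients: +, +, +, -, -, -
Number of sign changes: 1
Possible positive real roots: 1

For negative roots, examine f(-x) = -4x^5 + 6x^4 - 8x^3 - 2x^2 + 6x - 2:
Signs of coefficients: -, +, -, -, +, -
Number of sign changes: 4
Possible negative real roots: 4, 2, 0

Positive roots: 1; Negative roots: 4 or 2 or 0


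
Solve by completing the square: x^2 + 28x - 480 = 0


Start: x^2 + 28x - 480 = 0
Move constant: x^2 + 28x = 480
Half of 28 is 14, squared is 196
Add 196 to both sides: x^2 + 28x + 196 = 676
(x + 14)^2 = 676
x + 14 = ±26
x = -14 + 26 = 12 or x = -14 - 26 = -40

x = -40, x = 12


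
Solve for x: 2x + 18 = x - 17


Starting with: 2x + 18 = x - 17
Move all x terms to left: (2 - 1)x = -17 - 18
Simplify: x = -35
Divide both sides by 1: x = -35

x = -35


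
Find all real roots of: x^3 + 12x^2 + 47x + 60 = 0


Let p(x) = x^3 + 12x^2 + 47x + 60. By the rational root theorem (leading coefficient 1), any rational root is an integer divisor of 60: try ±1, ±2, ... in turn.
Test x = 1: value = 120 ≠ 0.
Test x = -1: value = 24 ≠ 0.
Test x = 2: value = 210 ≠ 0.
Test x = -2: value = 6 ≠ 0.
Test x = 3: value = 336 ≠ 0.
Test x = -3: value = 0 ✓, so (x + 3) is a factor.
Synthetic division by (x + 3): bring down 1; 1(-3) + 12 = 9; 9(-3) + 47 = 20; 20(-3) + 60 = 0 → quotient x^2 + 9x + 20, remainder 0.
Solve the quadratic x^2 + 9x + 20 = 0: discriminant = 9^2 - 4(1)(20) = 81 - 80 = 1.
sqrt(1) = 1, so x = (-9 ± 1)/2: x = -4 or x = -5.

x = -5, x = -4, x = -3


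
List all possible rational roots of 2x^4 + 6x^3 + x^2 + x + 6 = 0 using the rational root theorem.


Rational root theorem: possible roots are ±p/q where:
  p divides the constant term (6): p ∈ {1, 2, 3, 6}
  q divides the leading coefficient (2): q ∈ {1, 2}

All possible rational roots: -6, -3, -2, -3/2, -1, -1/2, 1/2, 1, 3/2, 2, 3, 6

-6, -3, -2, -3/2, -1, -1/2, 1/2, 1, 3/2, 2, 3, 6


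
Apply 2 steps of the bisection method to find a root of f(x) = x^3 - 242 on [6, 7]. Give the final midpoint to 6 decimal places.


f(x) = x^3 - 242
f(6) = -26 < 0
f(7) = 101 > 0

Step 1: midpoint = (6.000000 + 7.000000)/2 = 6.500000
  f(6.500000) = 32.625000
  f(mid) > 0, so root is in [6.000000, 6.500000]

Step 2: midpoint = (6.000000 + 6.500000)/2 = 6.250000
  f(6.250000) = 2.140625
  f(mid) > 0, so root is in [6.000000, 6.250000]

midpoint = 6.250000


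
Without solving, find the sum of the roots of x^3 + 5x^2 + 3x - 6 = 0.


By Vieta's formulas for x^3 + bx^2 + cx + d = 0:
  r1 + r2 + r3 = -b/a = -5
  r1*r2 + r1*r3 + r2*r3 = c/a = 3
  r1*r2*r3 = -d/a = 6


Sum = -5


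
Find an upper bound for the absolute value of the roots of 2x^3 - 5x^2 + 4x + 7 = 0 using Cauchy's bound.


Cauchy's bound: all roots r satisfy |r| <= 1 + max(|a_i/a_n|) for i = 0,...,n-1
where a_n is the leading coefficient.

Coefficients: [2, -5, 4, 7]
Leading coefficient a_n = 2
Ratios |a_i/a_n|: 5/2, 2, 7/2
Maximum ratio: 7/2
Cauchy's bound: |r| <= 1 + 7/2 = 9/2

Upper bound = 9/2


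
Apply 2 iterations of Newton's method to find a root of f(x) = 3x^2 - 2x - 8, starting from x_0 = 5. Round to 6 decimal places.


Newton's method: x_(n+1) = x_n - f(x_n)/f'(x_n)
f(x) = 3x^2 - 2x - 8
f'(x) = 6x - 2

Iteration 1:
  f(5.000000) = 57.000000
  f'(5.000000) = 28.000000
  x_1 = 5.000000 - (57.000000)/(28.000000) = 2.964286

Iteration 2:
  f(2.964286) = 12.432398
  f'(2.964286) = 15.785714
  x_2 = 2.964286 - (12.432398)/(15.785714) = 2.176713

x_2 = 2.176713


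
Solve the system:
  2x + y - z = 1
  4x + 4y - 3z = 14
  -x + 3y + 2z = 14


Using Cramer's rule. Expand each determinant along the first row.
D  = 2*[4*2 - (-3)*3] - 1*[4*2 - (-3)*(-1)] + (-1)*[4*3 - 4*(-1)]
  = 2*(17) - 1*(5) + (-1)*(16) = 13
Dx = 1*[4*2 - (-3)*3] - 1*[14*2 - (-3)*14] + (-1)*[14*3 - 4*14]
  = 1*(17) - 1*(70) + (-1)*(-14) = -39
Dy = 2*[14*2 - (-3)*14] - 1*[4*2 - (-3)*(-1)] + (-1)*[4*14 - 14*(-1)]
  = 2*(70) - 1*(5) + (-1)*(70) = 65
Dz = 2*[4*14 - 14*3] - 1*[4*14 - 14*(-1)] + 1*[4*3 - 4*(-1)]
  = 2*(14) - 1*(70) + 1*(16) = -26
x = Dx/D = -39/13 = -3, y = Dy/D = 65/13 = 5, z = Dz/D = -26/13 = -2
Check eq1: (2)(-3) + (1)(5) + (-1)(-2) = 1 = 1 ✓
Check eq2: (4)(-3) + (4)(5) + (-3)(-2) = 14 = 14 ✓
Check eq3: (-1)(-3) + (3)(5) + (2)(-2) = 14 = 14 ✓

x = -3, y = 5, z = -2


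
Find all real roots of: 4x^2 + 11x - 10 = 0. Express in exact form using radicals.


Using the quadratic formula: x = (-b ± sqrt(b^2 - 4ac)) / (2a)
Here a = 4, b = 11, c = -10
Discriminant = b^2 - 4ac = 11^2 - 4(4)(-10) = 121 + 160 = 281
Since discriminant = 281 > 0, there are two real roots.
x = (-11 ± sqrt(281)) / 8
Numerically: x ≈ 0.7204 or x ≈ -3.4704

x = (-11 + sqrt(281)) / 8 or x = (-11 - sqrt(281)) / 8


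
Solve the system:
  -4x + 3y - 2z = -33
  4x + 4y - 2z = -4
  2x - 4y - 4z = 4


Using Cramer's rule. Expand each determinant along the first row.
D  = (-4)*[4*(-4) - (-2)*(-4)] - 3*[4*(-4) - (-2)*2] + (-2)*[4*(-4) - 4*2]
  = (-4)*(-24) - 3*(-12) + (-2)*(-24) = 180
Dx = (-33)*[4*(-4) - (-2)*(-4)] - 3*[(-4)*(-4) - (-2)*4] + (-2)*[(-4)*(-4) - 4*4]
  = (-33)*(-24) - 3*(24) + (-2)*(0) = 720
Dy = (-4)*[(-4)*(-4) - (-2)*4] - (-33)*[4*(-4) - (-2)*2] + (-2)*[4*4 - (-4)*2]
  = (-4)*(24) - (-33)*(-12) + (-2)*(24) = -540
Dz = (-4)*[4*4 - (-4)*(-4)] - 3*[4*4 - (-4)*2] + (-33)*[4*(-4) - 4*2]
  = (-4)*(0) - 3*(24) + (-33)*(-24) = 720
x = Dx/D = 720/180 = 4, y = Dy/D = -540/180 = -3, z = Dz/D = 720/180 = 4
Check eq1: (-4)(4) + (3)(-3) + (-2)(4) = -33 = -33 ✓
Check eq2: (4)(4) + (4)(-3) + (-2)(4) = -4 = -4 ✓
Check eq3: (2)(4) + (-4)(-3) + (-4)(4) = 4 = 4 ✓

x = 4, y = -3, z = 4


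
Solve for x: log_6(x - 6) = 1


Convert to exponential form: x - 6 = 6^1 = 6
x = 6 + 6 = 12
Check: log_6(12 - 6) = log_6(6) = log_6(6) = 1 ✓

x = 12


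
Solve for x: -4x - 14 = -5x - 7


Starting with: -4x - 14 = -5x - 7
Move all x terms to left: (-4 + 5)x = -7 + 14
Simplify: x = 7
Divide both sides by 1: x = 7

x = 7


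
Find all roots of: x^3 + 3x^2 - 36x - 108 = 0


Let p(x) = x^3 + 3x^2 - 36x - 108. By the rational root theorem (leading coefficient 1), any rational root is an integer divisor of 108: try ±1, ±2, ... in turn.
Test x = 1: value = -140 ≠ 0.
Test x = -1: value = -70 ≠ 0.
Test x = 2: value = -160 ≠ 0.
Test x = -2: value = -32 ≠ 0.
Test x = 3: value = -162 ≠ 0.
Test x = -3: value = 0 ✓, so (x + 3) is a factor.
Synthetic division by (x + 3): bring down 1; 1(-3) + 3 = 0; 0(-3) - 36 = -36; (-36)(-3) - 108 = 0 → quotient x^2 - 36, remainder 0.
Solve the quadratic x^2 - 36 = 0: discriminant = 0^2 - 4(1)(-36) = 0 + 144 = 144.
sqrt(144) = 12, so x = (0 ± 12)/2: x = 6 or x = -6.
Collecting all roots found:

x = -6, x = -3, x = 6


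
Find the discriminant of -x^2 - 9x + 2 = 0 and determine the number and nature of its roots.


For ax^2 + bx + c = 0, discriminant D = b^2 - 4ac
Here a = -1, b = -9, c = 2
D = (-9)^2 - 4(-1)(2) = 81 + 8 = 89

D = 89 > 0 but not a perfect square
The equation has 2 distinct real irrational roots.

Discriminant = 89, 2 distinct real irrational roots


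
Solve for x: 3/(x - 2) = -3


Multiply both sides by (x - 2): 3 = -3(x - 2)
Distribute: 3 = -3x + 6
-3x = 3 - 6 = -3
x = 1

x = 1


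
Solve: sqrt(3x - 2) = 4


Square both sides: 3x - 2 = 4^2 = 16
3x = 16 + 2 = 18
x = 6
Check: sqrt(3*6 - 2) = sqrt(16) = 4 ✓

x = 6


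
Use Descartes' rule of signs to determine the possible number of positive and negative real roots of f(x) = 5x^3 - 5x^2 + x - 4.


Descartes' rule of signs:

For positive roots, count sign changes in f(x) = 5x^3 - 5x^2 + x - 4:
Signs of coefficients: +, -, +, -
Number of sign changes: 3
Possible positive real roots: 3, 1

For negative roots, examine f(-x) = -5x^3 - 5x^2 - x - 4:
Signs of coefficients: -, -, -, -
Number of sign changes: 0
Possible negative real roots: 0

Positive roots: 3 or 1; Negative roots: 0


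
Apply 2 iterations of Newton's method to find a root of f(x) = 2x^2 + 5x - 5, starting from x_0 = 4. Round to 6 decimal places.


Newton's method: x_(n+1) = x_n - f(x_n)/f'(x_n)
f(x) = 2x^2 + 5x - 5
f'(x) = 4x + 5

Iteration 1:
  f(4.000000) = 47.000000
  f'(4.000000) = 21.000000
  x_1 = 4.000000 - (47.000000)/(21.000000) = 1.761905

Iteration 2:
  f(1.761905) = 10.018141
  f'(1.761905) = 12.047619
  x_2 = 1.761905 - (10.018141)/(12.047619) = 0.930359

x_2 = 0.930359


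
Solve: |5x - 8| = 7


An absolute value equation |expr| = 7 gives two cases:
Case 1: 5x - 8 = 7
  5x = 15, so x = 3
Case 2: 5x - 8 = -7
  5x = 1, so x = 1/5

x = 1/5, x = 3


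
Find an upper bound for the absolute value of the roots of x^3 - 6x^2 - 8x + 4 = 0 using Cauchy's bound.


Cauchy's bound: all roots r satisfy |r| <= 1 + max(|a_i/a_n|) for i = 0,...,n-1
where a_n is the leading coefficient.

Coefficients: [1, -6, -8, 4]
Leading coefficient a_n = 1
Ratios |a_i/a_n|: 6, 8, 4
Maximum ratio: 8
Cauchy's bound: |r| <= 1 + 8 = 9

Upper bound = 9


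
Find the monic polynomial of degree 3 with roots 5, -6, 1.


A monic polynomial with roots 5, -6, 1 is:
p(x) = (x - 5)(x + 6)(x - 1)
After multiplying by (x - 5): x - 5
After multiplying by (x + 6): x^2 + x - 30
After multiplying by (x - 1): x^3 - 31x + 30

x^3 - 31x + 30


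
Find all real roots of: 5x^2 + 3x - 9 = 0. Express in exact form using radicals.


Using the quadratic formula: x = (-b ± sqrt(b^2 - 4ac)) / (2a)
Here a = 5, b = 3, c = -9
Discriminant = b^2 - 4ac = 3^2 - 4(5)(-9) = 9 + 180 = 189
Since discriminant = 189 > 0, there are two real roots.
x = (-3 ± 3*sqrt(21)) / 10
Numerically: x ≈ 1.0748 or x ≈ -1.6748

x = (-3 + 3*sqrt(21)) / 10 or x = (-3 - 3*sqrt(21)) / 10


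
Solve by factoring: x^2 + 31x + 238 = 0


We need two numbers that multiply to 238 and add to 31.
Those numbers are 14 and 17 (since 14 * 17 = 238 and 14 + 17 = 31).
So x^2 + 31x + 238 = (x + 14)(x + 17) = 0
Setting each factor to zero: x = -14 or x = -17

x = -17, x = -14


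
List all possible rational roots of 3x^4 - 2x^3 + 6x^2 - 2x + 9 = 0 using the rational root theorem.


Rational root theorem: possible roots are ±p/q where:
  p divides the constant term (9): p ∈ {1, 3, 9}
  q divides the leading coefficient (3): q ∈ {1, 3}

All possible rational roots: -9, -3, -1, -1/3, 1/3, 1, 3, 9

-9, -3, -1, -1/3, 1/3, 1, 3, 9


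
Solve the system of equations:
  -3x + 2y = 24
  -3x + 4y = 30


Using Cramer's rule:
Determinant D = (-3)(4) - (-3)(2) = -12 + 6 = -6
Dx = (24)(4) - (30)(2) = 96 - 60 = 36
Dy = (-3)(30) - (-3)(24) = -90 + 72 = -18
x = Dx/D = 36/-6 = -6
y = Dy/D = -18/-6 = 3

x = -6, y = 3


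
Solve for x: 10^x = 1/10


Express both sides with the same base.
1/10 = 10^(-1)
Since the bases match: x = -1

x = -1


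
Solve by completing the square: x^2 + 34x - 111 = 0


Start: x^2 + 34x - 111 = 0
Move constant: x^2 + 34x = 111
Half of 34 is 17, squared is 289
Add 289 to both sides: x^2 + 34x + 289 = 400
(x + 17)^2 = 400
x + 17 = ±20
x = -17 + 20 = 3 or x = -17 - 20 = -37

x = -37, x = 3


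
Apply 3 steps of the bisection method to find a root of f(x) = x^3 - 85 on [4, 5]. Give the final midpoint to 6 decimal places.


f(x) = x^3 - 85
f(4) = -21 < 0
f(5) = 40 > 0

Step 1: midpoint = (4.000000 + 5.000000)/2 = 4.500000
  f(4.500000) = 6.125000
  f(mid) > 0, so root is in [4.000000, 4.500000]

Step 2: midpoint = (4.000000 + 4.500000)/2 = 4.250000
  f(4.250000) = -8.234375
  f(mid) < 0, so root is in [4.250000, 4.500000]

Step 3: midpoint = (4.250000 + 4.500000)/2 = 4.375000
  f(4.375000) = -1.259766
  f(mid) < 0, so root is in [4.375000, 4.500000]

midpoint = 4.375000


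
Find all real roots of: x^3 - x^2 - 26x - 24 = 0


Let p(x) = x^3 - x^2 - 26x - 24. By the rational root theorem (leading coefficient 1), any rational root is an integer divisor of 24: try ±1, ±2, ... in turn.
Test x = 1: value = -50 ≠ 0.
Test x = -1: value = 0 ✓, so (x + 1) is a factor.
Synthetic division by (x + 1): bring down 1; 1(-1) - 1 = -2; (-2)(-1) - 26 = -24; (-24)(-1) - 24 = 0 → quotient x^2 - 2x - 24, remainder 0.
Solve the quadratic x^2 - 2x - 24 = 0: discriminant = (-2)^2 - 4(1)(-24) = 4 + 96 = 100.
sqrt(100) = 10, so x = (2 ± 10)/2: x = 6 or x = -4.

x = -4, x = -1, x = 6


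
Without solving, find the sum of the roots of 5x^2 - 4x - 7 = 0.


By Vieta's formulas for ax^2 + bx + c = 0:
  Sum of roots = -b/a
  Product of roots = c/a

Here a = 5, b = -4, c = -7
Sum = -(-4)/5 = 4/5
Product = -7/5 = -7/5

Sum = 4/5


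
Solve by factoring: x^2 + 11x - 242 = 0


We need two numbers that multiply to -242 and add to 11.
Those numbers are 22 and -11 (since 22 * (-11) = -242 and 22 + (-11) = 11).
So x^2 + 11x - 242 = (x + 22)(x - 11) = 0
Setting each factor to zero: x = -22 or x = 11

x = -22, x = 11


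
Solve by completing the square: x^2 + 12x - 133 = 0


Start: x^2 + 12x - 133 = 0
Move constant: x^2 + 12x = 133
Half of 12 is 6, squared is 36
Add 36 to both sides: x^2 + 12x + 36 = 169
(x + 6)^2 = 169
x + 6 = ±13
x = -6 + 13 = 7 or x = -6 - 13 = -19

x = -19, x = 7


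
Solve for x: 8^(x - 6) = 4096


Express both sides with the same base.
4096 = 8^4
Since the bases match, equate exponents: x - 6 = 4
So x = 4 - (-6) = 10

x = 10


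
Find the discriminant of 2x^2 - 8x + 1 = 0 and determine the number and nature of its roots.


For ax^2 + bx + c = 0, discriminant D = b^2 - 4ac
Here a = 2, b = -8, c = 1
D = (-8)^2 - 4(2)(1) = 64 - 8 = 56

D = 56 > 0 but not a perfect square
The equation has 2 distinct real irrational roots.

Discriminant = 56, 2 distinct real irrational roots


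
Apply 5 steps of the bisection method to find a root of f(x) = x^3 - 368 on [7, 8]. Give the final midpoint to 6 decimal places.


f(x) = x^3 - 368
f(7) = -25 < 0
f(8) = 144 > 0

Step 1: midpoint = (7.000000 + 8.000000)/2 = 7.500000
  f(7.500000) = 53.875000
  f(mid) > 0, so root is in [7.000000, 7.500000]

Step 2: midpoint = (7.000000 + 7.500000)/2 = 7.250000
  f(7.250000) = 13.078125
  f(mid) > 0, so root is in [7.000000, 7.250000]

Step 3: midpoint = (7.000000 + 7.250000)/2 = 7.125000
  f(7.125000) = -6.294922
  f(mid) < 0, so root is in [7.125000, 7.250000]

Step 4: midpoint = (7.125000 + 7.250000)/2 = 7.187500
  f(7.187500) = 3.307373
  f(mid) > 0, so root is in [7.125000, 7.187500]

Step 5: midpoint = (7.125000 + 7.187500)/2 = 7.156250
  f(7.156250) = -1.514740
  f(mid) < 0, so root is in [7.156250, 7.187500]

midpoint = 7.156250


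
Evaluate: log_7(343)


We need the exponent such that 7^? = 343
7^3 = 343
Therefore log_7(343) = 3

3


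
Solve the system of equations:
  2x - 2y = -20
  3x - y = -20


Using Cramer's rule:
Determinant D = (2)(-1) - (3)(-2) = -2 + 6 = 4
Dx = (-20)(-1) - (-20)(-2) = 20 - 40 = -20
Dy = (2)(-20) - (3)(-20) = -40 + 60 = 20
x = Dx/D = -20/4 = -5
y = Dy/D = 20/4 = 5

x = -5, y = 5


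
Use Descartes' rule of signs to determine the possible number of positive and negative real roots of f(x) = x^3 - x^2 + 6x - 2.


Descartes' rule of signs:

For positive roots, count sign changes in f(x) = x^3 - x^2 + 6x - 2:
Signs of coefficients: +, -, +, -
Number of sign changes: 3
Possible positive real roots: 3, 1

For negative roots, examine f(-x) = -x^3 - x^2 - 6x - 2:
Signs of coefficients: -, -, -, -
Number of sign changes: 0
Possible negative real roots: 0

Positive roots: 3 or 1; Negative roots: 0


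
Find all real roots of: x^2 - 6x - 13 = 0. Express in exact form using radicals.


Using the quadratic formula: x = (-b ± sqrt(b^2 - 4ac)) / (2a)
Here a = 1, b = -6, c = -13
Discriminant = b^2 - 4ac = (-6)^2 - 4(1)(-13) = 36 + 52 = 88
Since discriminant = 88 > 0, there are two real roots.
x = (6 ± 2*sqrt(22)) / 2
Simplifying: x = 3 ± sqrt(22)
Numerically: x ≈ 7.6904 or x ≈ -1.6904

x = 3 + sqrt(22) or x = 3 - sqrt(22)


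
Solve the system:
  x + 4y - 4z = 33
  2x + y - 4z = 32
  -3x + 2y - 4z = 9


Using Cramer's rule. Expand each determinant along the first row.
D  = 1*[1*(-4) - (-4)*2] - 4*[2*(-4) - (-4)*(-3)] + (-4)*[2*2 - 1*(-3)]
  = 1*(4) - 4*(-20) + (-4)*(7) = 56
Dx = 33*[1*(-4) - (-4)*2] - 4*[32*(-4) - (-4)*9] + (-4)*[32*2 - 1*9]
  = 33*(4) - 4*(-92) + (-4)*(55) = 280
Dy = 1*[32*(-4) - (-4)*9] - 33*[2*(-4) - (-4)*(-3)] + (-4)*[2*9 - 32*(-3)]
  = 1*(-92) - 33*(-20) + (-4)*(114) = 112
Dz = 1*[1*9 - 32*2] - 4*[2*9 - 32*(-3)] + 33*[2*2 - 1*(-3)]
  = 1*(-55) - 4*(114) + 33*(7) = -280
x = Dx/D = 280/56 = 5, y = Dy/D = 112/56 = 2, z = Dz/D = -280/56 = -5
Check eq1: (1)(5) + (4)(2) + (-4)(-5) = 33 = 33 ✓
Check eq2: (2)(5) + (1)(2) + (-4)(-5) = 32 = 32 ✓
Check eq3: (-3)(5) + (2)(2) + (-4)(-5) = 9 = 9 ✓

x = 5, y = 2, z = -5


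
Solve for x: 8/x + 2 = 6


Subtract 2 from both sides: 8/x = 4
Multiply both sides by x: 8 = 4 * x
Divide by 4: x = 2

x = 2


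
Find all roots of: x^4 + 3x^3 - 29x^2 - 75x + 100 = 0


Let p(x) = x^4 + 3x^3 - 29x^2 - 75x + 100. By the rational root theorem (leading coefficient 1), any rational root is an integer divisor of 100: try ±1, ±2, ... in turn.
Test x = 1: value = 0 ✓, so (x - 1) is a factor.
Synthetic division by (x - 1): bring down 1; 1(1) + 3 = 4; 4(1) - 29 = -25; (-25)(1) - 75 = -100; (-100)(1) + 100 = 0 → quotient x^3 + 4x^2 - 25x - 100, remainder 0.
Continue with the quotient x^3 + 4x^2 - 25x - 100 (candidates must divide 100; re-test x = 1 first in case it repeats).
Test x = 1: value = -120 ≠ 0.
Test x = -1: value = -72 ≠ 0.
Test x = 2: value = -126 ≠ 0.
Test x = -2: value = -42 ≠ 0.
Test x = 4: value = -72 ≠ 0.
Test x = -4: value = 0 ✓, so (x + 4) is a factor.
Synthetic division by (x + 4): bring down 1; 1(-4) + 4 = 0; 0(-4) - 25 = -25; (-25)(-4) - 100 = 0 → quotient x^2 - 25, remainder 0.
Solve the quadratic x^2 - 25 = 0: discriminant = 0^2 - 4(1)(-25) = 0 + 100 = 100.
sqrt(100) = 10, so x = (0 ± 10)/2: x = 5 or x = -5.
Collecting all roots found:

x = -5, x = -4, x = 1, x = 5


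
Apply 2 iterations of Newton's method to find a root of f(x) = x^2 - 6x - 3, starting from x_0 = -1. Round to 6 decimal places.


Newton's method: x_(n+1) = x_n - f(x_n)/f'(x_n)
f(x) = x^2 - 6x - 3
f'(x) = 2x - 6

Iteration 1:
  f(-1.000000) = 4.000000
  f'(-1.000000) = -8.000000
  x_1 = -1.000000 - (4.000000)/(-8.000000) = -0.500000

Iteration 2:
  f(-0.500000) = 0.250000
  f'(-0.500000) = -7.000000
  x_2 = -0.500000 - (0.250000)/(-7.000000) = -0.464286

x_2 = -0.464286


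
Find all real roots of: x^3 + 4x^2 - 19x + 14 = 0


Let p(x) = x^3 + 4x^2 - 19x + 14. By the rational root theorem (leading coefficient 1), any rational root is an integer divisor of 14: try ±1, ±2, ... in turn.
Test x = 1: value = 0 ✓, so (x - 1) is a factor.
Synthetic division by (x - 1): bring down 1; 1(1) + 4 = 5; 5(1) - 19 = -14; (-14)(1) + 14 = 0 → quotient x^2 + 5x - 14, remainder 0.
Solve the quadratic x^2 + 5x - 14 = 0: discriminant = 5^2 - 4(1)(-14) = 25 + 56 = 81.
sqrt(81) = 9, so x = (-5 ± 9)/2: x = 2 or x = -7.

x = -7, x = 1, x = 2


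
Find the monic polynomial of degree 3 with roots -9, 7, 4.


A monic polynomial with roots -9, 7, 4 is:
p(x) = (x + 9)(x - 7)(x - 4)
After multiplying by (x + 9): x + 9
After multiplying by (x - 7): x^2 + 2x - 63
After multiplying by (x - 4): x^3 - 2x^2 - 71x + 252

x^3 - 2x^2 - 71x + 252


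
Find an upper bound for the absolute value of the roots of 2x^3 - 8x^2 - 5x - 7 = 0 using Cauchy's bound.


Cauchy's bound: all roots r satisfy |r| <= 1 + max(|a_i/a_n|) for i = 0,...,n-1
where a_n is the leading coefficient.

Coefficients: [2, -8, -5, -7]
Leading coefficient a_n = 2
Ratios |a_i/a_n|: 4, 5/2, 7/2
Maximum ratio: 4
Cauchy's bound: |r| <= 1 + 4 = 5

Upper bound = 5


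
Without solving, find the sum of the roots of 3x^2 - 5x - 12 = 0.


By Vieta's formulas for ax^2 + bx + c = 0:
  Sum of roots = -b/a
  Product of roots = c/a

Here a = 3, b = -5, c = -12
Sum = -(-5)/3 = 5/3
Product = -12/3 = -4

Sum = 5/3


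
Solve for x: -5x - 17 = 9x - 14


Starting with: -5x - 17 = 9x - 14
Move all x terms to left: (-5 - 9)x = -14 + 17
Simplify: -14x = 3
Divide both sides by -14: x = -3/14

x = -3/14


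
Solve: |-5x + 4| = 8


An absolute value equation |expr| = 8 gives two cases:
Case 1: -5x + 4 = 8
  -5x = 4, so x = -4/5
Case 2: -5x + 4 = -8
  -5x = -12, so x = 12/5

x = -4/5, x = 12/5


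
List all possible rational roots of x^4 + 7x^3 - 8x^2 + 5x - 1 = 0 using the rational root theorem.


Rational root theorem: possible roots are ±p/q where:
  p divides the constant term (-1): p ∈ {1}
  q divides the leading coefficient (1): q ∈ {1}

All possible rational roots: -1, 1

-1, 1


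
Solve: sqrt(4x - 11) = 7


Square both sides: 4x - 11 = 7^2 = 49
4x = 49 + 11 = 60
x = 15
Check: sqrt(4*15 - 11) = sqrt(49) = 7 ✓

x = 15


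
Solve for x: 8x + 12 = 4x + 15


Starting with: 8x + 12 = 4x + 15
Move all x terms to left: (8 - 4)x = 15 - 12
Simplify: 4x = 3
Divide both sides by 4: x = 3/4

x = 3/4


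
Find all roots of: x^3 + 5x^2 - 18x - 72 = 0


Let p(x) = x^3 + 5x^2 - 18x - 72. By the rational root theorem (leading coefficient 1), any rational root is an integer divisor of 72: try ±1, ±2, ... in turn.
Test x = 1: value = -84 ≠ 0.
Test x = -1: value = -50 ≠ 0.
Test x = 2: value = -80 ≠ 0.
Test x = -2: value = -24 ≠ 0.
Test x = 3: value = -54 ≠ 0.
Test x = -3: value = 0 ✓, so (x + 3) is a factor.
Synthetic division by (x + 3): bring down 1; 1(-3) + 5 = 2; 2(-3) - 18 = -24; (-24)(-3) - 72 = 0 → quotient x^2 + 2x - 24, remainder 0.
Solve the quadratic x^2 + 2x - 24 = 0: discriminant = 2^2 - 4(1)(-24) = 4 + 96 = 100.
sqrt(100) = 10, so x = (-2 ± 10)/2: x = 4 or x = -6.
Collecting all roots found:

x = -6, x = -3, x = 4


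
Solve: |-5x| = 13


An absolute value equation |expr| = 13 gives two cases:
Case 1: -5x = 13
  -5x = 13, so x = -13/5
Case 2: -5x = -13
  -5x = -13, so x = 13/5

x = -13/5, x = 13/5


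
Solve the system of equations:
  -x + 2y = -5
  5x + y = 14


Using Cramer's rule:
Determinant D = (-1)(1) - (5)(2) = -1 - 10 = -11
Dx = (-5)(1) - (14)(2) = -5 - 28 = -33
Dy = (-1)(14) - (5)(-5) = -14 + 25 = 11
x = Dx/D = -33/-11 = 3
y = Dy/D = 11/-11 = -1

x = 3, y = -1


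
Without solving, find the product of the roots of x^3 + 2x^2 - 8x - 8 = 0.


By Vieta's formulas for x^3 + bx^2 + cx + d = 0:
  r1 + r2 + r3 = -b/a = -2
  r1*r2 + r1*r3 + r2*r3 = c/a = -8
  r1*r2*r3 = -d/a = 8


Product = 8


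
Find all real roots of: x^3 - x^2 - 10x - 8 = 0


Let p(x) = x^3 - x^2 - 10x - 8. By the rational root theorem (leading coefficient 1), any rational root is an integer divisor of 8: try ±1, ±2, ... in turn.
Test x = 1: value = -18 ≠ 0.
Test x = -1: value = 0 ✓, so (x + 1) is a factor.
Synthetic division by (x + 1): bring down 1; 1(-1) - 1 = -2; (-2)(-1) - 10 = -8; (-8)(-1) - 8 = 0 → quotient x^2 - 2x - 8, remainder 0.
Solve the quadratic x^2 - 2x - 8 = 0: discriminant = (-2)^2 - 4(1)(-8) = 4 + 32 = 36.
sqrt(36) = 6, so x = (2 ± 6)/2: x = 4 or x = -2.

x = -2, x = -1, x = 4


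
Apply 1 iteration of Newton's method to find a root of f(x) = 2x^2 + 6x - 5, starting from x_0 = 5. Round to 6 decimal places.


Newton's method: x_(n+1) = x_n - f(x_n)/f'(x_n)
f(x) = 2x^2 + 6x - 5
f'(x) = 4x + 6

Iteration 1:
  f(5.000000) = 75.000000
  f'(5.000000) = 26.000000
  x_1 = 5.000000 - (75.000000)/(26.000000) = 2.115385

x_1 = 2.115385


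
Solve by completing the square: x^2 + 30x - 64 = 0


Start: x^2 + 30x - 64 = 0
Move constant: x^2 + 30x = 64
Half of 30 is 15, squared is 225
Add 225 to both sides: x^2 + 30x + 225 = 289
(x + 15)^2 = 289
x + 15 = ±17
x = -15 + 17 = 2 or x = -15 - 17 = -32

x = -32, x = 2


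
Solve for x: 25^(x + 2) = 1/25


Express both sides with the same base.
1/25 = 25^(-1)
Since the bases match, equate exponents: x + 2 = -1
So x = -1 - (2) = -3

x = -3


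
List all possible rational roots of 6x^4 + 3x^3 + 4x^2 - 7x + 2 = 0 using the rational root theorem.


Rational root theorem: possible roots are ±p/q where:
  p divides the constant term (2): p ∈ {1, 2}
  q divides the leading coefficient (6): q ∈ {1, 2, 3, 6}

All possible rational roots: -2, -1, -2/3, -1/2, -1/3, -1/6, 1/6, 1/3, 1/2, 2/3, 1, 2

-2, -1, -2/3, -1/2, -1/3, -1/6, 1/6, 1/3, 1/2, 2/3, 1, 2


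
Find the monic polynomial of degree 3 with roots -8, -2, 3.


A monic polynomial with roots -8, -2, 3 is:
p(x) = (x + 8)(x + 2)(x - 3)
After multiplying by (x + 8): x + 8
After multiplying by (x + 2): x^2 + 10x + 16
After multiplying by (x - 3): x^3 + 7x^2 - 14x - 48

x^3 + 7x^2 - 14x - 48


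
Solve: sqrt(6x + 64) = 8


Square both sides: 6x + 64 = 8^2 = 64
6x = 64 - 64 = 0
x = 0
Check: sqrt(6*0 + 64) = sqrt(64) = 8 ✓

x = 0


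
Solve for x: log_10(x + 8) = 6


Convert to exponential form: x + 8 = 10^6 = 1000000
x = 1000000 - 8 = 999992
Check: log_10(999992 + 8) = log_10(1000000) = log_10(1000000) = 6 ✓

x = 999992


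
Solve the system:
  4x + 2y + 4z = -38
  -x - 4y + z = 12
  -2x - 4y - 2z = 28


Using Cramer's rule. Expand each determinant along the first row.
D  = 4*[(-4)*(-2) - 1*(-4)] - 2*[(-1)*(-2) - 1*(-2)] + 4*[(-1)*(-4) - (-4)*(-2)]
  = 4*(12) - 2*(4) + 4*(-4) = 24
Dx = (-38)*[(-4)*(-2) - 1*(-4)] - 2*[12*(-2) - 1*28] + 4*[12*(-4) - (-4)*28]
  = (-38)*(12) - 2*(-52) + 4*(64) = -96
Dy = 4*[12*(-2) - 1*28] - (-38)*[(-1)*(-2) - 1*(-2)] + 4*[(-1)*28 - 12*(-2)]
  = 4*(-52) - (-38)*(4) + 4*(-4) = -72
Dz = 4*[(-4)*28 - 12*(-4)] - 2*[(-1)*28 - 12*(-2)] + (-38)*[(-1)*(-4) - (-4)*(-2)]
  = 4*(-64) - 2*(-4) + (-38)*(-4) = -96
x = Dx/D = -96/24 = -4, y = Dy/D = -72/24 = -3, z = Dz/D = -96/24 = -4
Check eq1: (4)(-4) + (2)(-3) + (4)(-4) = -38 = -38 ✓
Check eq2: (-1)(-4) + (-4)(-3) + (1)(-4) = 12 = 12 ✓
Check eq3: (-2)(-4) + (-4)(-3) + (-2)(-4) = 28 = 28 ✓

x = -4, y = -3, z = -4


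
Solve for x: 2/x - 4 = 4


Subtract -4 from both sides: 2/x = 8
Multiply both sides by x: 2 = 8 * x
Divide by 8: x = 1/4

x = 1/4


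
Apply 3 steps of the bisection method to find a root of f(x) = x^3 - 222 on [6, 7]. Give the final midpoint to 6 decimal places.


f(x) = x^3 - 222
f(6) = -6 < 0
f(7) = 121 > 0

Step 1: midpoint = (6.000000 + 7.000000)/2 = 6.500000
  f(6.500000) = 52.625000
  f(mid) > 0, so root is in [6.000000, 6.500000]

Step 2: midpoint = (6.000000 + 6.500000)/2 = 6.250000
  f(6.250000) = 22.140625
  f(mid) > 0, so root is in [6.000000, 6.250000]

Step 3: midpoint = (6.000000 + 6.250000)/2 = 6.125000
  f(6.125000) = 7.783203
  f(mid) > 0, so root is in [6.000000, 6.125000]

midpoint = 6.125000


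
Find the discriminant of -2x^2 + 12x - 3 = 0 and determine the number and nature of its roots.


For ax^2 + bx + c = 0, discriminant D = b^2 - 4ac
Here a = -2, b = 12, c = -3
D = (12)^2 - 4(-2)(-3) = 144 - 24 = 120

D = 120 > 0 but not a perfect square
The equation has 2 distinct real irrational roots.

Discriminant = 120, 2 distinct real irrational roots


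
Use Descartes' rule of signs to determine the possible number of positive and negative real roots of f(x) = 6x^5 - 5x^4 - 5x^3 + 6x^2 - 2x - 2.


Descartes' rule of signs:

For positive roots, count sign changes in f(x) = 6x^5 - 5x^4 - 5x^3 + 6x^2 - 2x - 2:
Signs of coefficients: +, -, -, +, -, -
Number of sign changes: 3
Possible positive real roots: 3, 1

For negative roots, examine f(-x) = -6x^5 - 5x^4 + 5x^3 + 6x^2 + 2x - 2:
Signs of coefficients: -, -, +, +, +, -
Number of sign changes: 2
Possible negative real roots: 2, 0

Positive roots: 3 or 1; Negative roots: 2 or 0


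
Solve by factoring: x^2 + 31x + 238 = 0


We need two numbers that multiply to 238 and add to 31.
Those numbers are 14 and 17 (since 14 * 17 = 238 and 14 + 17 = 31).
So x^2 + 31x + 238 = (x + 14)(x + 17) = 0
Setting each factor to zero: x = -14 or x = -17

x = -17, x = -14


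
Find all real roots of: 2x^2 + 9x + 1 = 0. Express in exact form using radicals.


Using the quadratic formula: x = (-b ± sqrt(b^2 - 4ac)) / (2a)
Here a = 2, b = 9, c = 1
Discriminant = b^2 - 4ac = 9^2 - 4(2)(1) = 81 - 8 = 73
Since discriminant = 73 > 0, there are two real roots.
x = (-9 ± sqrt(73)) / 4
Numerically: x ≈ -0.1140 or x ≈ -4.3860

x = (-9 + sqrt(73)) / 4 or x = (-9 - sqrt(73)) / 4


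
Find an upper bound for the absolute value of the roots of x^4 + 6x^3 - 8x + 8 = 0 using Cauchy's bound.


Cauchy's bound: all roots r satisfy |r| <= 1 + max(|a_i/a_n|) for i = 0,...,n-1
where a_n is the leading coefficient.

Coefficients: [1, 6, 0, -8, 8]
Leading coefficient a_n = 1
Ratios |a_i/a_n|: 6, 0, 8, 8
Maximum ratio: 8
Cauchy's bound: |r| <= 1 + 8 = 9

Upper bound = 9


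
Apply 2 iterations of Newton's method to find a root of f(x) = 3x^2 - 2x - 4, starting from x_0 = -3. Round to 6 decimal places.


Newton's method: x_(n+1) = x_n - f(x_n)/f'(x_n)
f(x) = 3x^2 - 2x - 4
f'(x) = 6x - 2

Iteration 1:
  f(-3.000000) = 29.000000
  f'(-3.000000) = -20.000000
  x_1 = -3.000000 - (29.000000)/(-20.000000) = -1.550000

Iteration 2:
  f(-1.550000) = 6.307500
  f'(-1.550000) = -11.300000
  x_2 = -1.550000 - (6.307500)/(-11.300000) = -0.991814

x_2 = -0.991814


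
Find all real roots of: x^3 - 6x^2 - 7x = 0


The constant term is 0, so x = 0 is a root. Factor out x:
  x(x^2 - 6x - 7) = 0
Solve the quadratic x^2 - 6x - 7 = 0: discriminant = (-6)^2 - 4(1)(-7) = 36 + 28 = 64.
sqrt(64) = 8, so x = (6 ± 8)/2: x = 7 or x = -1.

x = -1, x = 0, x = 7


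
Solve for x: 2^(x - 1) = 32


Express both sides with the same base.
32 = 2^5
Since the bases match, equate exponents: x - 1 = 5
So x = 5 - (-1) = 6

x = 6


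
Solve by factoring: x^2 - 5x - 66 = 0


We need two numbers that multiply to -66 and add to -5.
Those numbers are -11 and 6 (since (-11) * 6 = -66 and (-11) + 6 = -5).
So x^2 - 5x - 66 = (x - 11)(x + 6) = 0
Setting each factor to zero: x = 11 or x = -6

x = -6, x = 11


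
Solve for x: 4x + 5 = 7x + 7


Starting with: 4x + 5 = 7x + 7
Move all x terms to left: (4 - 7)x = 7 - 5
Simplify: -3x = 2
Divide both sides by -3: x = -2/3

x = -2/3


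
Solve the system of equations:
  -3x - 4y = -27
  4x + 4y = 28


Using Cramer's rule:
Determinant D = (-3)(4) - (4)(-4) = -12 + 16 = 4
Dx = (-27)(4) - (28)(-4) = -108 + 112 = 4
Dy = (-3)(28) - (4)(-27) = -84 + 108 = 24
x = Dx/D = 4/4 = 1
y = Dy/D = 24/4 = 6

x = 1, y = 6


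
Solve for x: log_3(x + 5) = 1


Convert to exponential form: x + 5 = 3^1 = 3
x = 3 - 5 = -2
Check: log_3(-2 + 5) = log_3(3) = log_3(3) = 1 ✓

x = -2


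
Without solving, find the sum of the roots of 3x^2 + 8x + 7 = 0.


By Vieta's formulas for ax^2 + bx + c = 0:
  Sum of roots = -b/a
  Product of roots = c/a

Here a = 3, b = 8, c = 7
Sum = -(8)/3 = -8/3
Product = 7/3 = 7/3

Sum = -8/3


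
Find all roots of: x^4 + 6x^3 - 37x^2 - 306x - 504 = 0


Let p(x) = x^4 + 6x^3 - 37x^2 - 306x - 504. By the rational root theorem (leading coefficient 1), any rational root is an integer divisor of 504: try ±1, ±2, ... in turn.
Test x = 1: value = -840 ≠ 0.
Test x = -1: value = -240 ≠ 0.
Test x = 2: value = -1200 ≠ 0.
Test x = -2: value = -72 ≠ 0.
Test x = 3: value = -1512 ≠ 0.
Test x = -3: value = 0 ✓, so (x + 3) is a factor.
Synthetic division by (x + 3): bring down 1; 1(-3) + 6 = 3; 3(-3) - 37 = -46; (-46)(-3) - 306 = -168; (-168)(-3) - 504 = 0 → quotient x^3 + 3x^2 - 46x - 168, remainder 0.
Continue with the quotient x^3 + 3x^2 - 46x - 168 (candidates must divide 168; re-test x = -3 first in case it repeats).
Test x = -3: value = -30 ≠ 0.
Test x = 4: value = -240 ≠ 0.
Test x = -4: value = 0 ✓, so (x + 4) is a factor.
Synthetic division by (x + 4): bring down 1; 1(-4) + 3 = -1; (-1)(-4) - 46 = -42; (-42)(-4) - 168 = 0 → quotient x^2 - x - 42, remainder 0.
Solve the quadratic x^2 - x - 42 = 0: discriminant = (-1)^2 - 4(1)(-42) = 1 + 168 = 169.
sqrt(169) = 13, so x = (1 ± 13)/2: x = 7 or x = -6.
Collecting all roots found:

x = -6, x = -4, x = -3, x = 7


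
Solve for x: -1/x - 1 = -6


Subtract -1 from both sides: -1/x = -5
Multiply both sides by x: -1 = -5 * x
Divide by -5: x = 1/5

x = 1/5


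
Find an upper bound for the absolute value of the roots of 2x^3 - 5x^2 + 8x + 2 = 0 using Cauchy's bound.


Cauchy's bound: all roots r satisfy |r| <= 1 + max(|a_i/a_n|) for i = 0,...,n-1
where a_n is the leading coefficient.

Coefficients: [2, -5, 8, 2]
Leading coefficient a_n = 2
Ratios |a_i/a_n|: 5/2, 4, 1
Maximum ratio: 4
Cauchy's bound: |r| <= 1 + 4 = 5

Upper bound = 5


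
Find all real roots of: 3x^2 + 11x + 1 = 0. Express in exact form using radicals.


Using the quadratic formula: x = (-b ± sqrt(b^2 - 4ac)) / (2a)
Here a = 3, b = 11, c = 1
Discriminant = b^2 - 4ac = 11^2 - 4(3)(1) = 121 - 12 = 109
Since discriminant = 109 > 0, there are two real roots.
x = (-11 ± sqrt(109)) / 6
Numerically: x ≈ -0.0933 or x ≈ -3.5734

x = (-11 + sqrt(109)) / 6 or x = (-11 - sqrt(109)) / 6


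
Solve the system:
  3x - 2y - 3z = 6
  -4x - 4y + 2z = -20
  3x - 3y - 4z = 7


Using Cramer's rule. Expand each determinant along the first row.
D  = 3*[(-4)*(-4) - 2*(-3)] - (-2)*[(-4)*(-4) - 2*3] + (-3)*[(-4)*(-3) - (-4)*3]
  = 3*(22) - (-2)*(10) + (-3)*(24) = 14
Dx = 6*[(-4)*(-4) - 2*(-3)] - (-2)*[(-20)*(-4) - 2*7] + (-3)*[(-20)*(-3) - (-4)*7]
  = 6*(22) - (-2)*(66) + (-3)*(88) = 0
Dy = 3*[(-20)*(-4) - 2*7] - 6*[(-4)*(-4) - 2*3] + (-3)*[(-4)*7 - (-20)*3]
  = 3*(66) - 6*(10) + (-3)*(32) = 42
Dz = 3*[(-4)*7 - (-20)*(-3)] - (-2)*[(-4)*7 - (-20)*3] + 6*[(-4)*(-3) - (-4)*3]
  = 3*(-88) - (-2)*(32) + 6*(24) = -56
x = Dx/D = 0/14 = 0, y = Dy/D = 42/14 = 3, z = Dz/D = -56/14 = -4
Check eq1: (3)(0) + (-2)(3) + (-3)(-4) = 6 = 6 ✓
Check eq2: (-4)(0) + (-4)(3) + (2)(-4) = -20 = -20 ✓
Check eq3: (3)(0) + (-3)(3) + (-4)(-4) = 7 = 7 ✓

x = 0, y = 3, z = -4


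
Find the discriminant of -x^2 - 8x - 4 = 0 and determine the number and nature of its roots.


For ax^2 + bx + c = 0, discriminant D = b^2 - 4ac
Here a = -1, b = -8, c = -4
D = (-8)^2 - 4(-1)(-4) = 64 - 16 = 48

D = 48 > 0 but not a perfect square
The equation has 2 distinct real irrational roots.

Discriminant = 48, 2 distinct real irrational roots


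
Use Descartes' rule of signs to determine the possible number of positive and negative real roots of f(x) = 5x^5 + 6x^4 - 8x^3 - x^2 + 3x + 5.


Descartes' rule of signs:

For positive roots, count sign changes in f(x) = 5x^5 + 6x^4 - 8x^3 - x^2 + 3x + 5:
Signs of coefficients: +, +, -, -, +, +
Number of sign changes: 2
Possible positive real roots: 2, 0

For negative roots, examine f(-x) = -5x^5 + 6x^4 + 8x^3 - x^2 - 3x + 5:
Signs of coefficients: -, +, +, -, -, +
Number of sign changes: 3
Possible negative real roots: 3, 1

Positive roots: 2 or 0; Negative roots: 3 or 1


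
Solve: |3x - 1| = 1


An absolute value equation |expr| = 1 gives two cases:
Case 1: 3x - 1 = 1
  3x = 2, so x = 2/3
Case 2: 3x - 1 = -1
  3x = 0, so x = 0

x = 0, x = 2/3


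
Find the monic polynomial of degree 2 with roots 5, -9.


A monic polynomial with roots 5, -9 is:
p(x) = (x - 5)(x + 9)
After multiplying by (x - 5): x - 5
After multiplying by (x + 9): x^2 + 4x - 45

x^2 + 4x - 45


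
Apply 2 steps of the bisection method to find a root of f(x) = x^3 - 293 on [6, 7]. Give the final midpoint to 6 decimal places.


f(x) = x^3 - 293
f(6) = -77 < 0
f(7) = 50 > 0

Step 1: midpoint = (6.000000 + 7.000000)/2 = 6.500000
  f(6.500000) = -18.375000
  f(mid) < 0, so root is in [6.500000, 7.000000]

Step 2: midpoint = (6.500000 + 7.000000)/2 = 6.750000
  f(6.750000) = 14.546875
  f(mid) > 0, so root is in [6.500000, 6.750000]

midpoint = 6.750000


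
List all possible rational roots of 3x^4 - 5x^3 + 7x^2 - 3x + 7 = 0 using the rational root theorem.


Rational root theorem: possible roots are ±p/q where:
  p divides the constant term (7): p ∈ {1, 7}
  q divides the leading coefficient (3): q ∈ {1, 3}

All possible rational roots: -7, -7/3, -1, -1/3, 1/3, 1, 7/3, 7

-7, -7/3, -1, -1/3, 1/3, 1, 7/3, 7


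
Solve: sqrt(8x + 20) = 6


Square both sides: 8x + 20 = 6^2 = 36
8x = 36 - 20 = 16
x = 2
Check: sqrt(8*2 + 20) = sqrt(36) = 6 ✓

x = 2


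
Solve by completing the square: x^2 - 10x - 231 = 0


Start: x^2 - 10x - 231 = 0
Move constant: x^2 - 10x = 231
Half of -10 is -5, squared is 25
Add 25 to both sides: x^2 - 10x + 25 = 256
(x - 5)^2 = 256
x - 5 = ±16
x = 5 + 16 = 21 or x = 5 - 16 = -11

x = -11, x = 21


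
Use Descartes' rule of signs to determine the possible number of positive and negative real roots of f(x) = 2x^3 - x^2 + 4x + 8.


Descartes' rule of signs:

For positive roots, count sign changes in f(x) = 2x^3 - x^2 + 4x + 8:
Signs of coefficients: +, -, +, +
Number of sign changes: 2
Possible positive real roots: 2, 0

For negative roots, examine f(-x) = -2x^3 - x^2 - 4x + 8:
Signs of coefficients: -, -, -, +
Number of sign changes: 1
Possible negative real roots: 1

Positive roots: 2 or 0; Negative roots: 1


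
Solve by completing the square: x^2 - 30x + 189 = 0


Start: x^2 - 30x + 189 = 0
Move constant: x^2 - 30x = -189
Half of -30 is -15, squared is 225
Add 225 to both sides: x^2 - 30x + 225 = 36
(x - 15)^2 = 36
x - 15 = ±6
x = 15 + 6 = 21 or x = 15 - 6 = 9

x = 9, x = 21
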